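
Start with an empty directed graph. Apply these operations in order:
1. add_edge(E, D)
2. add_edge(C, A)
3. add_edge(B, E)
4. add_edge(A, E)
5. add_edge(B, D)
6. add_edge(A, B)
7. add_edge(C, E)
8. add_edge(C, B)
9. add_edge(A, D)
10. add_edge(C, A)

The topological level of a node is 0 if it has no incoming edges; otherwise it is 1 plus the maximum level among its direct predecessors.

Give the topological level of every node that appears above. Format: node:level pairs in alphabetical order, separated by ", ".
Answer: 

Op 1: add_edge(E, D). Edges now: 1
Op 2: add_edge(C, A). Edges now: 2
Op 3: add_edge(B, E). Edges now: 3
Op 4: add_edge(A, E). Edges now: 4
Op 5: add_edge(B, D). Edges now: 5
Op 6: add_edge(A, B). Edges now: 6
Op 7: add_edge(C, E). Edges now: 7
Op 8: add_edge(C, B). Edges now: 8
Op 9: add_edge(A, D). Edges now: 9
Op 10: add_edge(C, A) (duplicate, no change). Edges now: 9
Compute levels (Kahn BFS):
  sources (in-degree 0): C
  process C: level=0
    C->A: in-degree(A)=0, level(A)=1, enqueue
    C->B: in-degree(B)=1, level(B)>=1
    C->E: in-degree(E)=2, level(E)>=1
  process A: level=1
    A->B: in-degree(B)=0, level(B)=2, enqueue
    A->D: in-degree(D)=2, level(D)>=2
    A->E: in-degree(E)=1, level(E)>=2
  process B: level=2
    B->D: in-degree(D)=1, level(D)>=3
    B->E: in-degree(E)=0, level(E)=3, enqueue
  process E: level=3
    E->D: in-degree(D)=0, level(D)=4, enqueue
  process D: level=4
All levels: A:1, B:2, C:0, D:4, E:3

Answer: A:1, B:2, C:0, D:4, E:3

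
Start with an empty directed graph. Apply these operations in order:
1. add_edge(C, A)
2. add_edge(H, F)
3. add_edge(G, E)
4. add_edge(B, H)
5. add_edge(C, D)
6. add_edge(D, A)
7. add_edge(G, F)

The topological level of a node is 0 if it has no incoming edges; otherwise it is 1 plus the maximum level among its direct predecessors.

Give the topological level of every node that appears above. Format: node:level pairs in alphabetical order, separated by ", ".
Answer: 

Answer: A:2, B:0, C:0, D:1, E:1, F:2, G:0, H:1

Derivation:
Op 1: add_edge(C, A). Edges now: 1
Op 2: add_edge(H, F). Edges now: 2
Op 3: add_edge(G, E). Edges now: 3
Op 4: add_edge(B, H). Edges now: 4
Op 5: add_edge(C, D). Edges now: 5
Op 6: add_edge(D, A). Edges now: 6
Op 7: add_edge(G, F). Edges now: 7
Compute levels (Kahn BFS):
  sources (in-degree 0): B, C, G
  process B: level=0
    B->H: in-degree(H)=0, level(H)=1, enqueue
  process C: level=0
    C->A: in-degree(A)=1, level(A)>=1
    C->D: in-degree(D)=0, level(D)=1, enqueue
  process G: level=0
    G->E: in-degree(E)=0, level(E)=1, enqueue
    G->F: in-degree(F)=1, level(F)>=1
  process H: level=1
    H->F: in-degree(F)=0, level(F)=2, enqueue
  process D: level=1
    D->A: in-degree(A)=0, level(A)=2, enqueue
  process E: level=1
  process F: level=2
  process A: level=2
All levels: A:2, B:0, C:0, D:1, E:1, F:2, G:0, H:1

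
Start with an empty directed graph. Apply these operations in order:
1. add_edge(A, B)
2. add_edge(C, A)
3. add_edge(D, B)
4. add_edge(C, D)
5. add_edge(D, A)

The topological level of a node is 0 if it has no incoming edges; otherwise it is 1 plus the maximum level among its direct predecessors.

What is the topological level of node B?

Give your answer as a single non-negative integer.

Answer: 3

Derivation:
Op 1: add_edge(A, B). Edges now: 1
Op 2: add_edge(C, A). Edges now: 2
Op 3: add_edge(D, B). Edges now: 3
Op 4: add_edge(C, D). Edges now: 4
Op 5: add_edge(D, A). Edges now: 5
Compute levels (Kahn BFS):
  sources (in-degree 0): C
  process C: level=0
    C->A: in-degree(A)=1, level(A)>=1
    C->D: in-degree(D)=0, level(D)=1, enqueue
  process D: level=1
    D->A: in-degree(A)=0, level(A)=2, enqueue
    D->B: in-degree(B)=1, level(B)>=2
  process A: level=2
    A->B: in-degree(B)=0, level(B)=3, enqueue
  process B: level=3
All levels: A:2, B:3, C:0, D:1
level(B) = 3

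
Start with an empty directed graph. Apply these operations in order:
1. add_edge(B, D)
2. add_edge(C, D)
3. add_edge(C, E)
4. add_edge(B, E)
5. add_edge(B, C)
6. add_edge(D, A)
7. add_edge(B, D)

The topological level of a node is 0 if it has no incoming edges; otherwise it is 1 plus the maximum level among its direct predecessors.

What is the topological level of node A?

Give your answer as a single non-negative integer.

Op 1: add_edge(B, D). Edges now: 1
Op 2: add_edge(C, D). Edges now: 2
Op 3: add_edge(C, E). Edges now: 3
Op 4: add_edge(B, E). Edges now: 4
Op 5: add_edge(B, C). Edges now: 5
Op 6: add_edge(D, A). Edges now: 6
Op 7: add_edge(B, D) (duplicate, no change). Edges now: 6
Compute levels (Kahn BFS):
  sources (in-degree 0): B
  process B: level=0
    B->C: in-degree(C)=0, level(C)=1, enqueue
    B->D: in-degree(D)=1, level(D)>=1
    B->E: in-degree(E)=1, level(E)>=1
  process C: level=1
    C->D: in-degree(D)=0, level(D)=2, enqueue
    C->E: in-degree(E)=0, level(E)=2, enqueue
  process D: level=2
    D->A: in-degree(A)=0, level(A)=3, enqueue
  process E: level=2
  process A: level=3
All levels: A:3, B:0, C:1, D:2, E:2
level(A) = 3

Answer: 3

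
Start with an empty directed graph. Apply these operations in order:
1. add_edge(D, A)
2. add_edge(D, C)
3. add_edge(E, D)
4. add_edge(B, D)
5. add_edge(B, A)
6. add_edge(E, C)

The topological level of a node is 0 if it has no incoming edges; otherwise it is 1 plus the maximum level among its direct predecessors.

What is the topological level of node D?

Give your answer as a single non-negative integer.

Op 1: add_edge(D, A). Edges now: 1
Op 2: add_edge(D, C). Edges now: 2
Op 3: add_edge(E, D). Edges now: 3
Op 4: add_edge(B, D). Edges now: 4
Op 5: add_edge(B, A). Edges now: 5
Op 6: add_edge(E, C). Edges now: 6
Compute levels (Kahn BFS):
  sources (in-degree 0): B, E
  process B: level=0
    B->A: in-degree(A)=1, level(A)>=1
    B->D: in-degree(D)=1, level(D)>=1
  process E: level=0
    E->C: in-degree(C)=1, level(C)>=1
    E->D: in-degree(D)=0, level(D)=1, enqueue
  process D: level=1
    D->A: in-degree(A)=0, level(A)=2, enqueue
    D->C: in-degree(C)=0, level(C)=2, enqueue
  process A: level=2
  process C: level=2
All levels: A:2, B:0, C:2, D:1, E:0
level(D) = 1

Answer: 1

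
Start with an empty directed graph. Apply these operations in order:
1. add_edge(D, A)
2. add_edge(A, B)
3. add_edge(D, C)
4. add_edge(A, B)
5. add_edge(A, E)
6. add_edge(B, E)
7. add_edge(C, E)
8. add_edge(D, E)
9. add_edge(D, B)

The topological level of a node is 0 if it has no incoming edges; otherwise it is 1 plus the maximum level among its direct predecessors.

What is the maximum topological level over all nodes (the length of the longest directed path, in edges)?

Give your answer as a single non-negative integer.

Op 1: add_edge(D, A). Edges now: 1
Op 2: add_edge(A, B). Edges now: 2
Op 3: add_edge(D, C). Edges now: 3
Op 4: add_edge(A, B) (duplicate, no change). Edges now: 3
Op 5: add_edge(A, E). Edges now: 4
Op 6: add_edge(B, E). Edges now: 5
Op 7: add_edge(C, E). Edges now: 6
Op 8: add_edge(D, E). Edges now: 7
Op 9: add_edge(D, B). Edges now: 8
Compute levels (Kahn BFS):
  sources (in-degree 0): D
  process D: level=0
    D->A: in-degree(A)=0, level(A)=1, enqueue
    D->B: in-degree(B)=1, level(B)>=1
    D->C: in-degree(C)=0, level(C)=1, enqueue
    D->E: in-degree(E)=3, level(E)>=1
  process A: level=1
    A->B: in-degree(B)=0, level(B)=2, enqueue
    A->E: in-degree(E)=2, level(E)>=2
  process C: level=1
    C->E: in-degree(E)=1, level(E)>=2
  process B: level=2
    B->E: in-degree(E)=0, level(E)=3, enqueue
  process E: level=3
All levels: A:1, B:2, C:1, D:0, E:3
max level = 3

Answer: 3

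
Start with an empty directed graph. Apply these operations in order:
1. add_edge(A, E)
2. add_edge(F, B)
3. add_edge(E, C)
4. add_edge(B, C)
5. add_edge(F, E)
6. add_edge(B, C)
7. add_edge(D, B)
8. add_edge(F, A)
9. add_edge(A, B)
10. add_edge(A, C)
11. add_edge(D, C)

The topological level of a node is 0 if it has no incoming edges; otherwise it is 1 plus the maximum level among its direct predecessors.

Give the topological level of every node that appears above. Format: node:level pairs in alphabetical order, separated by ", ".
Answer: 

Op 1: add_edge(A, E). Edges now: 1
Op 2: add_edge(F, B). Edges now: 2
Op 3: add_edge(E, C). Edges now: 3
Op 4: add_edge(B, C). Edges now: 4
Op 5: add_edge(F, E). Edges now: 5
Op 6: add_edge(B, C) (duplicate, no change). Edges now: 5
Op 7: add_edge(D, B). Edges now: 6
Op 8: add_edge(F, A). Edges now: 7
Op 9: add_edge(A, B). Edges now: 8
Op 10: add_edge(A, C). Edges now: 9
Op 11: add_edge(D, C). Edges now: 10
Compute levels (Kahn BFS):
  sources (in-degree 0): D, F
  process D: level=0
    D->B: in-degree(B)=2, level(B)>=1
    D->C: in-degree(C)=3, level(C)>=1
  process F: level=0
    F->A: in-degree(A)=0, level(A)=1, enqueue
    F->B: in-degree(B)=1, level(B)>=1
    F->E: in-degree(E)=1, level(E)>=1
  process A: level=1
    A->B: in-degree(B)=0, level(B)=2, enqueue
    A->C: in-degree(C)=2, level(C)>=2
    A->E: in-degree(E)=0, level(E)=2, enqueue
  process B: level=2
    B->C: in-degree(C)=1, level(C)>=3
  process E: level=2
    E->C: in-degree(C)=0, level(C)=3, enqueue
  process C: level=3
All levels: A:1, B:2, C:3, D:0, E:2, F:0

Answer: A:1, B:2, C:3, D:0, E:2, F:0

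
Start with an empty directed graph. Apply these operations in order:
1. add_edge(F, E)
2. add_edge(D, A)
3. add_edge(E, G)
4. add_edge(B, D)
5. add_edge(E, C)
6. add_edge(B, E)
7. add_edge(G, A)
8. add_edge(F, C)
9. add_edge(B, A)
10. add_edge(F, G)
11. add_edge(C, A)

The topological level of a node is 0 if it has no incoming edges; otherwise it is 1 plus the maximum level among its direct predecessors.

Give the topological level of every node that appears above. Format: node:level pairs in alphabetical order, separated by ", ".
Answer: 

Answer: A:3, B:0, C:2, D:1, E:1, F:0, G:2

Derivation:
Op 1: add_edge(F, E). Edges now: 1
Op 2: add_edge(D, A). Edges now: 2
Op 3: add_edge(E, G). Edges now: 3
Op 4: add_edge(B, D). Edges now: 4
Op 5: add_edge(E, C). Edges now: 5
Op 6: add_edge(B, E). Edges now: 6
Op 7: add_edge(G, A). Edges now: 7
Op 8: add_edge(F, C). Edges now: 8
Op 9: add_edge(B, A). Edges now: 9
Op 10: add_edge(F, G). Edges now: 10
Op 11: add_edge(C, A). Edges now: 11
Compute levels (Kahn BFS):
  sources (in-degree 0): B, F
  process B: level=0
    B->A: in-degree(A)=3, level(A)>=1
    B->D: in-degree(D)=0, level(D)=1, enqueue
    B->E: in-degree(E)=1, level(E)>=1
  process F: level=0
    F->C: in-degree(C)=1, level(C)>=1
    F->E: in-degree(E)=0, level(E)=1, enqueue
    F->G: in-degree(G)=1, level(G)>=1
  process D: level=1
    D->A: in-degree(A)=2, level(A)>=2
  process E: level=1
    E->C: in-degree(C)=0, level(C)=2, enqueue
    E->G: in-degree(G)=0, level(G)=2, enqueue
  process C: level=2
    C->A: in-degree(A)=1, level(A)>=3
  process G: level=2
    G->A: in-degree(A)=0, level(A)=3, enqueue
  process A: level=3
All levels: A:3, B:0, C:2, D:1, E:1, F:0, G:2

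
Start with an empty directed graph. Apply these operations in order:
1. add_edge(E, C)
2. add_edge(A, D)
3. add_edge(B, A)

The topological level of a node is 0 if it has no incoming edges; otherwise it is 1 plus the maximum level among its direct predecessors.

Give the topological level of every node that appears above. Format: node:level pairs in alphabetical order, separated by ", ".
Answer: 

Op 1: add_edge(E, C). Edges now: 1
Op 2: add_edge(A, D). Edges now: 2
Op 3: add_edge(B, A). Edges now: 3
Compute levels (Kahn BFS):
  sources (in-degree 0): B, E
  process B: level=0
    B->A: in-degree(A)=0, level(A)=1, enqueue
  process E: level=0
    E->C: in-degree(C)=0, level(C)=1, enqueue
  process A: level=1
    A->D: in-degree(D)=0, level(D)=2, enqueue
  process C: level=1
  process D: level=2
All levels: A:1, B:0, C:1, D:2, E:0

Answer: A:1, B:0, C:1, D:2, E:0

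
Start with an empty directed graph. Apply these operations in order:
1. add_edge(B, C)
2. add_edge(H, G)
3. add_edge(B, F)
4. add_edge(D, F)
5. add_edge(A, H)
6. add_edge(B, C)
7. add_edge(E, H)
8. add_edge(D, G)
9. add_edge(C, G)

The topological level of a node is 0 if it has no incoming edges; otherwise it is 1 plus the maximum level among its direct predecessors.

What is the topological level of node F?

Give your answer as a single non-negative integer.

Op 1: add_edge(B, C). Edges now: 1
Op 2: add_edge(H, G). Edges now: 2
Op 3: add_edge(B, F). Edges now: 3
Op 4: add_edge(D, F). Edges now: 4
Op 5: add_edge(A, H). Edges now: 5
Op 6: add_edge(B, C) (duplicate, no change). Edges now: 5
Op 7: add_edge(E, H). Edges now: 6
Op 8: add_edge(D, G). Edges now: 7
Op 9: add_edge(C, G). Edges now: 8
Compute levels (Kahn BFS):
  sources (in-degree 0): A, B, D, E
  process A: level=0
    A->H: in-degree(H)=1, level(H)>=1
  process B: level=0
    B->C: in-degree(C)=0, level(C)=1, enqueue
    B->F: in-degree(F)=1, level(F)>=1
  process D: level=0
    D->F: in-degree(F)=0, level(F)=1, enqueue
    D->G: in-degree(G)=2, level(G)>=1
  process E: level=0
    E->H: in-degree(H)=0, level(H)=1, enqueue
  process C: level=1
    C->G: in-degree(G)=1, level(G)>=2
  process F: level=1
  process H: level=1
    H->G: in-degree(G)=0, level(G)=2, enqueue
  process G: level=2
All levels: A:0, B:0, C:1, D:0, E:0, F:1, G:2, H:1
level(F) = 1

Answer: 1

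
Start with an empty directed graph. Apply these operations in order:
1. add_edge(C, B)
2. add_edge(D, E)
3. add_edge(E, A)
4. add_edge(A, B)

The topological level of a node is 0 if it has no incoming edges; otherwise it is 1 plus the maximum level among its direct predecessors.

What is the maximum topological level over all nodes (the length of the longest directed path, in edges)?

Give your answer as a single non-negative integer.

Answer: 3

Derivation:
Op 1: add_edge(C, B). Edges now: 1
Op 2: add_edge(D, E). Edges now: 2
Op 3: add_edge(E, A). Edges now: 3
Op 4: add_edge(A, B). Edges now: 4
Compute levels (Kahn BFS):
  sources (in-degree 0): C, D
  process C: level=0
    C->B: in-degree(B)=1, level(B)>=1
  process D: level=0
    D->E: in-degree(E)=0, level(E)=1, enqueue
  process E: level=1
    E->A: in-degree(A)=0, level(A)=2, enqueue
  process A: level=2
    A->B: in-degree(B)=0, level(B)=3, enqueue
  process B: level=3
All levels: A:2, B:3, C:0, D:0, E:1
max level = 3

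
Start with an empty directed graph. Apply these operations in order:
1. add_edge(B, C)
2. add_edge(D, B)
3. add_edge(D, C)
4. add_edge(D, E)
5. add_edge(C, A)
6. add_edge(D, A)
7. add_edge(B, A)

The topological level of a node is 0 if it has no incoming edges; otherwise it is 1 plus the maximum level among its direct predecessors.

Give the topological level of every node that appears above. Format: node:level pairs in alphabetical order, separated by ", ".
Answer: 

Answer: A:3, B:1, C:2, D:0, E:1

Derivation:
Op 1: add_edge(B, C). Edges now: 1
Op 2: add_edge(D, B). Edges now: 2
Op 3: add_edge(D, C). Edges now: 3
Op 4: add_edge(D, E). Edges now: 4
Op 5: add_edge(C, A). Edges now: 5
Op 6: add_edge(D, A). Edges now: 6
Op 7: add_edge(B, A). Edges now: 7
Compute levels (Kahn BFS):
  sources (in-degree 0): D
  process D: level=0
    D->A: in-degree(A)=2, level(A)>=1
    D->B: in-degree(B)=0, level(B)=1, enqueue
    D->C: in-degree(C)=1, level(C)>=1
    D->E: in-degree(E)=0, level(E)=1, enqueue
  process B: level=1
    B->A: in-degree(A)=1, level(A)>=2
    B->C: in-degree(C)=0, level(C)=2, enqueue
  process E: level=1
  process C: level=2
    C->A: in-degree(A)=0, level(A)=3, enqueue
  process A: level=3
All levels: A:3, B:1, C:2, D:0, E:1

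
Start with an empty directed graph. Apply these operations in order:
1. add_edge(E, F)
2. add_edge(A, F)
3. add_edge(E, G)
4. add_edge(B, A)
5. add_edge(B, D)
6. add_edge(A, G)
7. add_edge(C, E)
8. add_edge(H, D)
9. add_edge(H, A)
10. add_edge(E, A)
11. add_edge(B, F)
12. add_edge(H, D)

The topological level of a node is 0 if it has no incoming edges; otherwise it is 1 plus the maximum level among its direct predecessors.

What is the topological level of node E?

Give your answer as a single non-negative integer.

Answer: 1

Derivation:
Op 1: add_edge(E, F). Edges now: 1
Op 2: add_edge(A, F). Edges now: 2
Op 3: add_edge(E, G). Edges now: 3
Op 4: add_edge(B, A). Edges now: 4
Op 5: add_edge(B, D). Edges now: 5
Op 6: add_edge(A, G). Edges now: 6
Op 7: add_edge(C, E). Edges now: 7
Op 8: add_edge(H, D). Edges now: 8
Op 9: add_edge(H, A). Edges now: 9
Op 10: add_edge(E, A). Edges now: 10
Op 11: add_edge(B, F). Edges now: 11
Op 12: add_edge(H, D) (duplicate, no change). Edges now: 11
Compute levels (Kahn BFS):
  sources (in-degree 0): B, C, H
  process B: level=0
    B->A: in-degree(A)=2, level(A)>=1
    B->D: in-degree(D)=1, level(D)>=1
    B->F: in-degree(F)=2, level(F)>=1
  process C: level=0
    C->E: in-degree(E)=0, level(E)=1, enqueue
  process H: level=0
    H->A: in-degree(A)=1, level(A)>=1
    H->D: in-degree(D)=0, level(D)=1, enqueue
  process E: level=1
    E->A: in-degree(A)=0, level(A)=2, enqueue
    E->F: in-degree(F)=1, level(F)>=2
    E->G: in-degree(G)=1, level(G)>=2
  process D: level=1
  process A: level=2
    A->F: in-degree(F)=0, level(F)=3, enqueue
    A->G: in-degree(G)=0, level(G)=3, enqueue
  process F: level=3
  process G: level=3
All levels: A:2, B:0, C:0, D:1, E:1, F:3, G:3, H:0
level(E) = 1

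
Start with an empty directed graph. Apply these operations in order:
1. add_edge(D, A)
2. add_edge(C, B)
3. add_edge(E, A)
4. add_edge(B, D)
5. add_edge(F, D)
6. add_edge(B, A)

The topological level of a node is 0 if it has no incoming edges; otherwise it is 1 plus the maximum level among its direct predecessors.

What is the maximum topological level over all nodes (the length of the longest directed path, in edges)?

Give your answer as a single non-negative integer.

Op 1: add_edge(D, A). Edges now: 1
Op 2: add_edge(C, B). Edges now: 2
Op 3: add_edge(E, A). Edges now: 3
Op 4: add_edge(B, D). Edges now: 4
Op 5: add_edge(F, D). Edges now: 5
Op 6: add_edge(B, A). Edges now: 6
Compute levels (Kahn BFS):
  sources (in-degree 0): C, E, F
  process C: level=0
    C->B: in-degree(B)=0, level(B)=1, enqueue
  process E: level=0
    E->A: in-degree(A)=2, level(A)>=1
  process F: level=0
    F->D: in-degree(D)=1, level(D)>=1
  process B: level=1
    B->A: in-degree(A)=1, level(A)>=2
    B->D: in-degree(D)=0, level(D)=2, enqueue
  process D: level=2
    D->A: in-degree(A)=0, level(A)=3, enqueue
  process A: level=3
All levels: A:3, B:1, C:0, D:2, E:0, F:0
max level = 3

Answer: 3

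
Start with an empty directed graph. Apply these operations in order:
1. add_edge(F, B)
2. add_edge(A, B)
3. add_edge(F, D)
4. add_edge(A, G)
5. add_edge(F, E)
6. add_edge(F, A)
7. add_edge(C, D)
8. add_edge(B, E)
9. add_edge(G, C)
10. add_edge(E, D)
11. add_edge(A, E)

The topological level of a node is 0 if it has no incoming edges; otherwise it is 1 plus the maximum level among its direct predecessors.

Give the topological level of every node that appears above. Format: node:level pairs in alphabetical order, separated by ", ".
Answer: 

Answer: A:1, B:2, C:3, D:4, E:3, F:0, G:2

Derivation:
Op 1: add_edge(F, B). Edges now: 1
Op 2: add_edge(A, B). Edges now: 2
Op 3: add_edge(F, D). Edges now: 3
Op 4: add_edge(A, G). Edges now: 4
Op 5: add_edge(F, E). Edges now: 5
Op 6: add_edge(F, A). Edges now: 6
Op 7: add_edge(C, D). Edges now: 7
Op 8: add_edge(B, E). Edges now: 8
Op 9: add_edge(G, C). Edges now: 9
Op 10: add_edge(E, D). Edges now: 10
Op 11: add_edge(A, E). Edges now: 11
Compute levels (Kahn BFS):
  sources (in-degree 0): F
  process F: level=0
    F->A: in-degree(A)=0, level(A)=1, enqueue
    F->B: in-degree(B)=1, level(B)>=1
    F->D: in-degree(D)=2, level(D)>=1
    F->E: in-degree(E)=2, level(E)>=1
  process A: level=1
    A->B: in-degree(B)=0, level(B)=2, enqueue
    A->E: in-degree(E)=1, level(E)>=2
    A->G: in-degree(G)=0, level(G)=2, enqueue
  process B: level=2
    B->E: in-degree(E)=0, level(E)=3, enqueue
  process G: level=2
    G->C: in-degree(C)=0, level(C)=3, enqueue
  process E: level=3
    E->D: in-degree(D)=1, level(D)>=4
  process C: level=3
    C->D: in-degree(D)=0, level(D)=4, enqueue
  process D: level=4
All levels: A:1, B:2, C:3, D:4, E:3, F:0, G:2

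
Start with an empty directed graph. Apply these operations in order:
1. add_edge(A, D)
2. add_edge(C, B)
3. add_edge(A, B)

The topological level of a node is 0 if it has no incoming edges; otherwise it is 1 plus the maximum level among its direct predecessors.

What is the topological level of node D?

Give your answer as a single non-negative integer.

Answer: 1

Derivation:
Op 1: add_edge(A, D). Edges now: 1
Op 2: add_edge(C, B). Edges now: 2
Op 3: add_edge(A, B). Edges now: 3
Compute levels (Kahn BFS):
  sources (in-degree 0): A, C
  process A: level=0
    A->B: in-degree(B)=1, level(B)>=1
    A->D: in-degree(D)=0, level(D)=1, enqueue
  process C: level=0
    C->B: in-degree(B)=0, level(B)=1, enqueue
  process D: level=1
  process B: level=1
All levels: A:0, B:1, C:0, D:1
level(D) = 1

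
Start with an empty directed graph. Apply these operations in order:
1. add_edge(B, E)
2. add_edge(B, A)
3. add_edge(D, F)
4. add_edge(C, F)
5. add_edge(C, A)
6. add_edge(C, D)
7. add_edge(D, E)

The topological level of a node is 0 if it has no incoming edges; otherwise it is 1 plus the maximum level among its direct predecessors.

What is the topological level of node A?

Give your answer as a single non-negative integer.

Answer: 1

Derivation:
Op 1: add_edge(B, E). Edges now: 1
Op 2: add_edge(B, A). Edges now: 2
Op 3: add_edge(D, F). Edges now: 3
Op 4: add_edge(C, F). Edges now: 4
Op 5: add_edge(C, A). Edges now: 5
Op 6: add_edge(C, D). Edges now: 6
Op 7: add_edge(D, E). Edges now: 7
Compute levels (Kahn BFS):
  sources (in-degree 0): B, C
  process B: level=0
    B->A: in-degree(A)=1, level(A)>=1
    B->E: in-degree(E)=1, level(E)>=1
  process C: level=0
    C->A: in-degree(A)=0, level(A)=1, enqueue
    C->D: in-degree(D)=0, level(D)=1, enqueue
    C->F: in-degree(F)=1, level(F)>=1
  process A: level=1
  process D: level=1
    D->E: in-degree(E)=0, level(E)=2, enqueue
    D->F: in-degree(F)=0, level(F)=2, enqueue
  process E: level=2
  process F: level=2
All levels: A:1, B:0, C:0, D:1, E:2, F:2
level(A) = 1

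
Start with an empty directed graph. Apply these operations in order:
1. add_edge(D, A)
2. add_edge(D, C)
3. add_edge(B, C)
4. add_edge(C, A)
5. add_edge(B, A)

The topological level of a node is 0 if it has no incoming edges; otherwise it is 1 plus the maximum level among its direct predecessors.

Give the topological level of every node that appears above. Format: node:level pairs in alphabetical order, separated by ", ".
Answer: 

Op 1: add_edge(D, A). Edges now: 1
Op 2: add_edge(D, C). Edges now: 2
Op 3: add_edge(B, C). Edges now: 3
Op 4: add_edge(C, A). Edges now: 4
Op 5: add_edge(B, A). Edges now: 5
Compute levels (Kahn BFS):
  sources (in-degree 0): B, D
  process B: level=0
    B->A: in-degree(A)=2, level(A)>=1
    B->C: in-degree(C)=1, level(C)>=1
  process D: level=0
    D->A: in-degree(A)=1, level(A)>=1
    D->C: in-degree(C)=0, level(C)=1, enqueue
  process C: level=1
    C->A: in-degree(A)=0, level(A)=2, enqueue
  process A: level=2
All levels: A:2, B:0, C:1, D:0

Answer: A:2, B:0, C:1, D:0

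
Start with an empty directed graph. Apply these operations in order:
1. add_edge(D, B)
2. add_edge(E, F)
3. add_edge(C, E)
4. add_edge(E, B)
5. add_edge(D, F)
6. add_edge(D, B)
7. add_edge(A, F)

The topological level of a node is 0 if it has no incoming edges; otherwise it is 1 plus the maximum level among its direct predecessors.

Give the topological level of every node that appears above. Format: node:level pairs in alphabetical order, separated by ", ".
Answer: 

Op 1: add_edge(D, B). Edges now: 1
Op 2: add_edge(E, F). Edges now: 2
Op 3: add_edge(C, E). Edges now: 3
Op 4: add_edge(E, B). Edges now: 4
Op 5: add_edge(D, F). Edges now: 5
Op 6: add_edge(D, B) (duplicate, no change). Edges now: 5
Op 7: add_edge(A, F). Edges now: 6
Compute levels (Kahn BFS):
  sources (in-degree 0): A, C, D
  process A: level=0
    A->F: in-degree(F)=2, level(F)>=1
  process C: level=0
    C->E: in-degree(E)=0, level(E)=1, enqueue
  process D: level=0
    D->B: in-degree(B)=1, level(B)>=1
    D->F: in-degree(F)=1, level(F)>=1
  process E: level=1
    E->B: in-degree(B)=0, level(B)=2, enqueue
    E->F: in-degree(F)=0, level(F)=2, enqueue
  process B: level=2
  process F: level=2
All levels: A:0, B:2, C:0, D:0, E:1, F:2

Answer: A:0, B:2, C:0, D:0, E:1, F:2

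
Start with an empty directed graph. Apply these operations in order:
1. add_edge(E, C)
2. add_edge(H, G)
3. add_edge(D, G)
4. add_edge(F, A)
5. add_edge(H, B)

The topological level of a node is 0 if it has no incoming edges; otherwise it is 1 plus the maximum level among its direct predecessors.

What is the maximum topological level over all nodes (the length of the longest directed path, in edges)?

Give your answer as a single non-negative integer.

Op 1: add_edge(E, C). Edges now: 1
Op 2: add_edge(H, G). Edges now: 2
Op 3: add_edge(D, G). Edges now: 3
Op 4: add_edge(F, A). Edges now: 4
Op 5: add_edge(H, B). Edges now: 5
Compute levels (Kahn BFS):
  sources (in-degree 0): D, E, F, H
  process D: level=0
    D->G: in-degree(G)=1, level(G)>=1
  process E: level=0
    E->C: in-degree(C)=0, level(C)=1, enqueue
  process F: level=0
    F->A: in-degree(A)=0, level(A)=1, enqueue
  process H: level=0
    H->B: in-degree(B)=0, level(B)=1, enqueue
    H->G: in-degree(G)=0, level(G)=1, enqueue
  process C: level=1
  process A: level=1
  process B: level=1
  process G: level=1
All levels: A:1, B:1, C:1, D:0, E:0, F:0, G:1, H:0
max level = 1

Answer: 1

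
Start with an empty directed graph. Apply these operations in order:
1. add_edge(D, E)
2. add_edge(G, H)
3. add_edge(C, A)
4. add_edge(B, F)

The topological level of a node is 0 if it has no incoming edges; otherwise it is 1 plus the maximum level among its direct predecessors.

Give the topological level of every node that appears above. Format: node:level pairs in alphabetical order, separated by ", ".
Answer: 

Op 1: add_edge(D, E). Edges now: 1
Op 2: add_edge(G, H). Edges now: 2
Op 3: add_edge(C, A). Edges now: 3
Op 4: add_edge(B, F). Edges now: 4
Compute levels (Kahn BFS):
  sources (in-degree 0): B, C, D, G
  process B: level=0
    B->F: in-degree(F)=0, level(F)=1, enqueue
  process C: level=0
    C->A: in-degree(A)=0, level(A)=1, enqueue
  process D: level=0
    D->E: in-degree(E)=0, level(E)=1, enqueue
  process G: level=0
    G->H: in-degree(H)=0, level(H)=1, enqueue
  process F: level=1
  process A: level=1
  process E: level=1
  process H: level=1
All levels: A:1, B:0, C:0, D:0, E:1, F:1, G:0, H:1

Answer: A:1, B:0, C:0, D:0, E:1, F:1, G:0, H:1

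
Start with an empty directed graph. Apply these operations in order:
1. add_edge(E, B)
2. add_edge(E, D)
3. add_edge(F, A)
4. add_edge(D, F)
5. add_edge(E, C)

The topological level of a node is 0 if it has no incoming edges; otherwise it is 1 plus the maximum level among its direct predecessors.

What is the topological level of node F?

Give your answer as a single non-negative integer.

Answer: 2

Derivation:
Op 1: add_edge(E, B). Edges now: 1
Op 2: add_edge(E, D). Edges now: 2
Op 3: add_edge(F, A). Edges now: 3
Op 4: add_edge(D, F). Edges now: 4
Op 5: add_edge(E, C). Edges now: 5
Compute levels (Kahn BFS):
  sources (in-degree 0): E
  process E: level=0
    E->B: in-degree(B)=0, level(B)=1, enqueue
    E->C: in-degree(C)=0, level(C)=1, enqueue
    E->D: in-degree(D)=0, level(D)=1, enqueue
  process B: level=1
  process C: level=1
  process D: level=1
    D->F: in-degree(F)=0, level(F)=2, enqueue
  process F: level=2
    F->A: in-degree(A)=0, level(A)=3, enqueue
  process A: level=3
All levels: A:3, B:1, C:1, D:1, E:0, F:2
level(F) = 2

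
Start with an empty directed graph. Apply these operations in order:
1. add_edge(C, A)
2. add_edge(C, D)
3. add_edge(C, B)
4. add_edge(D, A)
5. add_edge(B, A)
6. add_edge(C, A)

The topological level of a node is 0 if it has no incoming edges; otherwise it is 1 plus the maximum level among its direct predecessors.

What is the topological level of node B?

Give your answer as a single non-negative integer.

Op 1: add_edge(C, A). Edges now: 1
Op 2: add_edge(C, D). Edges now: 2
Op 3: add_edge(C, B). Edges now: 3
Op 4: add_edge(D, A). Edges now: 4
Op 5: add_edge(B, A). Edges now: 5
Op 6: add_edge(C, A) (duplicate, no change). Edges now: 5
Compute levels (Kahn BFS):
  sources (in-degree 0): C
  process C: level=0
    C->A: in-degree(A)=2, level(A)>=1
    C->B: in-degree(B)=0, level(B)=1, enqueue
    C->D: in-degree(D)=0, level(D)=1, enqueue
  process B: level=1
    B->A: in-degree(A)=1, level(A)>=2
  process D: level=1
    D->A: in-degree(A)=0, level(A)=2, enqueue
  process A: level=2
All levels: A:2, B:1, C:0, D:1
level(B) = 1

Answer: 1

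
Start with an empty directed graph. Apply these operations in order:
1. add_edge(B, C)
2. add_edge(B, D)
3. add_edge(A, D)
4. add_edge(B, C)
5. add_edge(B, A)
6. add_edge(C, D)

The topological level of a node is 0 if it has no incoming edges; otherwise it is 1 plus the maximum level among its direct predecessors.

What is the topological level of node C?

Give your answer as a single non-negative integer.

Answer: 1

Derivation:
Op 1: add_edge(B, C). Edges now: 1
Op 2: add_edge(B, D). Edges now: 2
Op 3: add_edge(A, D). Edges now: 3
Op 4: add_edge(B, C) (duplicate, no change). Edges now: 3
Op 5: add_edge(B, A). Edges now: 4
Op 6: add_edge(C, D). Edges now: 5
Compute levels (Kahn BFS):
  sources (in-degree 0): B
  process B: level=0
    B->A: in-degree(A)=0, level(A)=1, enqueue
    B->C: in-degree(C)=0, level(C)=1, enqueue
    B->D: in-degree(D)=2, level(D)>=1
  process A: level=1
    A->D: in-degree(D)=1, level(D)>=2
  process C: level=1
    C->D: in-degree(D)=0, level(D)=2, enqueue
  process D: level=2
All levels: A:1, B:0, C:1, D:2
level(C) = 1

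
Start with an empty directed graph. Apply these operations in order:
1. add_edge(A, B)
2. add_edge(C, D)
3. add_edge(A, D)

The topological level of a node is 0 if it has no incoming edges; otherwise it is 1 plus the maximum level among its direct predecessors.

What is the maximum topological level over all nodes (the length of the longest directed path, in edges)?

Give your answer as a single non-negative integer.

Op 1: add_edge(A, B). Edges now: 1
Op 2: add_edge(C, D). Edges now: 2
Op 3: add_edge(A, D). Edges now: 3
Compute levels (Kahn BFS):
  sources (in-degree 0): A, C
  process A: level=0
    A->B: in-degree(B)=0, level(B)=1, enqueue
    A->D: in-degree(D)=1, level(D)>=1
  process C: level=0
    C->D: in-degree(D)=0, level(D)=1, enqueue
  process B: level=1
  process D: level=1
All levels: A:0, B:1, C:0, D:1
max level = 1

Answer: 1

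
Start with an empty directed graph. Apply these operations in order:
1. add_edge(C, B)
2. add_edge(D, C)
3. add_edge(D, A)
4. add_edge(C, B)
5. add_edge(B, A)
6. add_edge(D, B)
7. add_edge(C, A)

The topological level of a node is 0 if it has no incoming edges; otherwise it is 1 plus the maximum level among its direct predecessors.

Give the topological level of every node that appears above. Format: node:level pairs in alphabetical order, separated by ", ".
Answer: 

Answer: A:3, B:2, C:1, D:0

Derivation:
Op 1: add_edge(C, B). Edges now: 1
Op 2: add_edge(D, C). Edges now: 2
Op 3: add_edge(D, A). Edges now: 3
Op 4: add_edge(C, B) (duplicate, no change). Edges now: 3
Op 5: add_edge(B, A). Edges now: 4
Op 6: add_edge(D, B). Edges now: 5
Op 7: add_edge(C, A). Edges now: 6
Compute levels (Kahn BFS):
  sources (in-degree 0): D
  process D: level=0
    D->A: in-degree(A)=2, level(A)>=1
    D->B: in-degree(B)=1, level(B)>=1
    D->C: in-degree(C)=0, level(C)=1, enqueue
  process C: level=1
    C->A: in-degree(A)=1, level(A)>=2
    C->B: in-degree(B)=0, level(B)=2, enqueue
  process B: level=2
    B->A: in-degree(A)=0, level(A)=3, enqueue
  process A: level=3
All levels: A:3, B:2, C:1, D:0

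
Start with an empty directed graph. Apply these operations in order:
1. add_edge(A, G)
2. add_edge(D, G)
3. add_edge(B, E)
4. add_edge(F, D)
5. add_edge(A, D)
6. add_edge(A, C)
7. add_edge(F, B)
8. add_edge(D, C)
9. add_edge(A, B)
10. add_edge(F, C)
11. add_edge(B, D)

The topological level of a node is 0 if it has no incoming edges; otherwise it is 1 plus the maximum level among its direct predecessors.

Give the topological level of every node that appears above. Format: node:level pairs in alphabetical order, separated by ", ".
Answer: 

Answer: A:0, B:1, C:3, D:2, E:2, F:0, G:3

Derivation:
Op 1: add_edge(A, G). Edges now: 1
Op 2: add_edge(D, G). Edges now: 2
Op 3: add_edge(B, E). Edges now: 3
Op 4: add_edge(F, D). Edges now: 4
Op 5: add_edge(A, D). Edges now: 5
Op 6: add_edge(A, C). Edges now: 6
Op 7: add_edge(F, B). Edges now: 7
Op 8: add_edge(D, C). Edges now: 8
Op 9: add_edge(A, B). Edges now: 9
Op 10: add_edge(F, C). Edges now: 10
Op 11: add_edge(B, D). Edges now: 11
Compute levels (Kahn BFS):
  sources (in-degree 0): A, F
  process A: level=0
    A->B: in-degree(B)=1, level(B)>=1
    A->C: in-degree(C)=2, level(C)>=1
    A->D: in-degree(D)=2, level(D)>=1
    A->G: in-degree(G)=1, level(G)>=1
  process F: level=0
    F->B: in-degree(B)=0, level(B)=1, enqueue
    F->C: in-degree(C)=1, level(C)>=1
    F->D: in-degree(D)=1, level(D)>=1
  process B: level=1
    B->D: in-degree(D)=0, level(D)=2, enqueue
    B->E: in-degree(E)=0, level(E)=2, enqueue
  process D: level=2
    D->C: in-degree(C)=0, level(C)=3, enqueue
    D->G: in-degree(G)=0, level(G)=3, enqueue
  process E: level=2
  process C: level=3
  process G: level=3
All levels: A:0, B:1, C:3, D:2, E:2, F:0, G:3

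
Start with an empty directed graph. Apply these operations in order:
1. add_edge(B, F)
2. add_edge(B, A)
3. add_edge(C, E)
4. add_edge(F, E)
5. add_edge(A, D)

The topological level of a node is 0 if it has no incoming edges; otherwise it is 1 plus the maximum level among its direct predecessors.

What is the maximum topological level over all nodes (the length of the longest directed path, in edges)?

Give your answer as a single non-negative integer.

Answer: 2

Derivation:
Op 1: add_edge(B, F). Edges now: 1
Op 2: add_edge(B, A). Edges now: 2
Op 3: add_edge(C, E). Edges now: 3
Op 4: add_edge(F, E). Edges now: 4
Op 5: add_edge(A, D). Edges now: 5
Compute levels (Kahn BFS):
  sources (in-degree 0): B, C
  process B: level=0
    B->A: in-degree(A)=0, level(A)=1, enqueue
    B->F: in-degree(F)=0, level(F)=1, enqueue
  process C: level=0
    C->E: in-degree(E)=1, level(E)>=1
  process A: level=1
    A->D: in-degree(D)=0, level(D)=2, enqueue
  process F: level=1
    F->E: in-degree(E)=0, level(E)=2, enqueue
  process D: level=2
  process E: level=2
All levels: A:1, B:0, C:0, D:2, E:2, F:1
max level = 2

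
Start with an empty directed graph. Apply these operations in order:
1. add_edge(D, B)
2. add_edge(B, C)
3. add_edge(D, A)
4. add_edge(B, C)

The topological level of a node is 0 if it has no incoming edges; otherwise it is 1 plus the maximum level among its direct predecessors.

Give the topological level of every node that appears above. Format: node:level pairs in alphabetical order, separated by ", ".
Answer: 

Op 1: add_edge(D, B). Edges now: 1
Op 2: add_edge(B, C). Edges now: 2
Op 3: add_edge(D, A). Edges now: 3
Op 4: add_edge(B, C) (duplicate, no change). Edges now: 3
Compute levels (Kahn BFS):
  sources (in-degree 0): D
  process D: level=0
    D->A: in-degree(A)=0, level(A)=1, enqueue
    D->B: in-degree(B)=0, level(B)=1, enqueue
  process A: level=1
  process B: level=1
    B->C: in-degree(C)=0, level(C)=2, enqueue
  process C: level=2
All levels: A:1, B:1, C:2, D:0

Answer: A:1, B:1, C:2, D:0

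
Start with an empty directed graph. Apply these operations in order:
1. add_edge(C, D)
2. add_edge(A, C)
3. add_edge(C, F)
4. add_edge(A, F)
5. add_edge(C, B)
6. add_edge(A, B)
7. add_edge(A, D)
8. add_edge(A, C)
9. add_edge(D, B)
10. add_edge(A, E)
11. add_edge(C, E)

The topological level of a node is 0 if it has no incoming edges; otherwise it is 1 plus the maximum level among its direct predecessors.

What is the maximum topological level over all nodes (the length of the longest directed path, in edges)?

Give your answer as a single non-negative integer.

Answer: 3

Derivation:
Op 1: add_edge(C, D). Edges now: 1
Op 2: add_edge(A, C). Edges now: 2
Op 3: add_edge(C, F). Edges now: 3
Op 4: add_edge(A, F). Edges now: 4
Op 5: add_edge(C, B). Edges now: 5
Op 6: add_edge(A, B). Edges now: 6
Op 7: add_edge(A, D). Edges now: 7
Op 8: add_edge(A, C) (duplicate, no change). Edges now: 7
Op 9: add_edge(D, B). Edges now: 8
Op 10: add_edge(A, E). Edges now: 9
Op 11: add_edge(C, E). Edges now: 10
Compute levels (Kahn BFS):
  sources (in-degree 0): A
  process A: level=0
    A->B: in-degree(B)=2, level(B)>=1
    A->C: in-degree(C)=0, level(C)=1, enqueue
    A->D: in-degree(D)=1, level(D)>=1
    A->E: in-degree(E)=1, level(E)>=1
    A->F: in-degree(F)=1, level(F)>=1
  process C: level=1
    C->B: in-degree(B)=1, level(B)>=2
    C->D: in-degree(D)=0, level(D)=2, enqueue
    C->E: in-degree(E)=0, level(E)=2, enqueue
    C->F: in-degree(F)=0, level(F)=2, enqueue
  process D: level=2
    D->B: in-degree(B)=0, level(B)=3, enqueue
  process E: level=2
  process F: level=2
  process B: level=3
All levels: A:0, B:3, C:1, D:2, E:2, F:2
max level = 3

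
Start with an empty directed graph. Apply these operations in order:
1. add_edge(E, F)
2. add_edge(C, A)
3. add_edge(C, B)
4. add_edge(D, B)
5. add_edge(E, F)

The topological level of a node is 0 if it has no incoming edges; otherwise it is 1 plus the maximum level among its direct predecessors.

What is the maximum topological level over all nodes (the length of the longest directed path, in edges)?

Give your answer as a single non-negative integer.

Answer: 1

Derivation:
Op 1: add_edge(E, F). Edges now: 1
Op 2: add_edge(C, A). Edges now: 2
Op 3: add_edge(C, B). Edges now: 3
Op 4: add_edge(D, B). Edges now: 4
Op 5: add_edge(E, F) (duplicate, no change). Edges now: 4
Compute levels (Kahn BFS):
  sources (in-degree 0): C, D, E
  process C: level=0
    C->A: in-degree(A)=0, level(A)=1, enqueue
    C->B: in-degree(B)=1, level(B)>=1
  process D: level=0
    D->B: in-degree(B)=0, level(B)=1, enqueue
  process E: level=0
    E->F: in-degree(F)=0, level(F)=1, enqueue
  process A: level=1
  process B: level=1
  process F: level=1
All levels: A:1, B:1, C:0, D:0, E:0, F:1
max level = 1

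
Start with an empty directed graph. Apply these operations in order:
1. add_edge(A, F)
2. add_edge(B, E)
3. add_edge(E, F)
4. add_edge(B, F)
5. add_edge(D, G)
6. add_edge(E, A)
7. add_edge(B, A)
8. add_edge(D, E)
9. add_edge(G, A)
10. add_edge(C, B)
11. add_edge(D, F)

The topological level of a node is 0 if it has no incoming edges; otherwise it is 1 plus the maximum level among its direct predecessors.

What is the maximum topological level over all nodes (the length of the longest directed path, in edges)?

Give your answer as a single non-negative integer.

Answer: 4

Derivation:
Op 1: add_edge(A, F). Edges now: 1
Op 2: add_edge(B, E). Edges now: 2
Op 3: add_edge(E, F). Edges now: 3
Op 4: add_edge(B, F). Edges now: 4
Op 5: add_edge(D, G). Edges now: 5
Op 6: add_edge(E, A). Edges now: 6
Op 7: add_edge(B, A). Edges now: 7
Op 8: add_edge(D, E). Edges now: 8
Op 9: add_edge(G, A). Edges now: 9
Op 10: add_edge(C, B). Edges now: 10
Op 11: add_edge(D, F). Edges now: 11
Compute levels (Kahn BFS):
  sources (in-degree 0): C, D
  process C: level=0
    C->B: in-degree(B)=0, level(B)=1, enqueue
  process D: level=0
    D->E: in-degree(E)=1, level(E)>=1
    D->F: in-degree(F)=3, level(F)>=1
    D->G: in-degree(G)=0, level(G)=1, enqueue
  process B: level=1
    B->A: in-degree(A)=2, level(A)>=2
    B->E: in-degree(E)=0, level(E)=2, enqueue
    B->F: in-degree(F)=2, level(F)>=2
  process G: level=1
    G->A: in-degree(A)=1, level(A)>=2
  process E: level=2
    E->A: in-degree(A)=0, level(A)=3, enqueue
    E->F: in-degree(F)=1, level(F)>=3
  process A: level=3
    A->F: in-degree(F)=0, level(F)=4, enqueue
  process F: level=4
All levels: A:3, B:1, C:0, D:0, E:2, F:4, G:1
max level = 4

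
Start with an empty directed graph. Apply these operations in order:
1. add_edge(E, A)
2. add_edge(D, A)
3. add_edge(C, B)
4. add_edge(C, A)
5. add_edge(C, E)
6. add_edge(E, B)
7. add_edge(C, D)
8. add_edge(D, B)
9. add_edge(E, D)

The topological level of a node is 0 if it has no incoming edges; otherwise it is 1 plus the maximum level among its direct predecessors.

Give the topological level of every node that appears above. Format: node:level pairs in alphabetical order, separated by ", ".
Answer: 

Answer: A:3, B:3, C:0, D:2, E:1

Derivation:
Op 1: add_edge(E, A). Edges now: 1
Op 2: add_edge(D, A). Edges now: 2
Op 3: add_edge(C, B). Edges now: 3
Op 4: add_edge(C, A). Edges now: 4
Op 5: add_edge(C, E). Edges now: 5
Op 6: add_edge(E, B). Edges now: 6
Op 7: add_edge(C, D). Edges now: 7
Op 8: add_edge(D, B). Edges now: 8
Op 9: add_edge(E, D). Edges now: 9
Compute levels (Kahn BFS):
  sources (in-degree 0): C
  process C: level=0
    C->A: in-degree(A)=2, level(A)>=1
    C->B: in-degree(B)=2, level(B)>=1
    C->D: in-degree(D)=1, level(D)>=1
    C->E: in-degree(E)=0, level(E)=1, enqueue
  process E: level=1
    E->A: in-degree(A)=1, level(A)>=2
    E->B: in-degree(B)=1, level(B)>=2
    E->D: in-degree(D)=0, level(D)=2, enqueue
  process D: level=2
    D->A: in-degree(A)=0, level(A)=3, enqueue
    D->B: in-degree(B)=0, level(B)=3, enqueue
  process A: level=3
  process B: level=3
All levels: A:3, B:3, C:0, D:2, E:1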